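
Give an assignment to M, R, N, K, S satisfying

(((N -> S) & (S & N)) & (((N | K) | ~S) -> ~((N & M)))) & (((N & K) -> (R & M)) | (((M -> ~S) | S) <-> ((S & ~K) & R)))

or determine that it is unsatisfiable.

M = False; R = False; N = True; K = False; S = True

  ((N -> S) & (S & N)) & (((N | K) | ~S) -> ~((N & M))) = True
    (N -> S) & (S & N) = True
      N -> S = True
      S & N = True
    ((N | K) | ~S) -> ~((N & M)) = True
      (N | K) | ~S = True
        N | K = True
        ~S = False
      ~((N & M)) = True
        N & M = False
  ((N & K) -> (R & M)) | (((M -> ~S) | S) <-> ((S & ~K) & R)) = True
    (N & K) -> (R & M) = True
      N & K = False
      R & M = False
    ((M -> ~S) | S) <-> ((S & ~K) & R) = False
      (M -> ~S) | S = True
        M -> ~S = True
          ~S = False
      (S & ~K) & R = False
        S & ~K = True
          ~K = True
Both conjuncts True, so the formula holds.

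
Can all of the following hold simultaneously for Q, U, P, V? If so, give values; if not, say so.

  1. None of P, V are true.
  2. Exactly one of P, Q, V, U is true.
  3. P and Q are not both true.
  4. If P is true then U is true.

Q=F, U=T, P=F, V=F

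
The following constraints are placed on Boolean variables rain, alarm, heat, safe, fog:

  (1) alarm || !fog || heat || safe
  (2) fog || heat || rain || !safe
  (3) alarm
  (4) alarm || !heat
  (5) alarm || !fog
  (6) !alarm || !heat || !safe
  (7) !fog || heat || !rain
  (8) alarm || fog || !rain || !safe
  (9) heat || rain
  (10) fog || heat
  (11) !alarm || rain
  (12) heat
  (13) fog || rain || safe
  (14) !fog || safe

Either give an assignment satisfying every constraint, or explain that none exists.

rain: True, alarm: True, heat: True, safe: False, fog: False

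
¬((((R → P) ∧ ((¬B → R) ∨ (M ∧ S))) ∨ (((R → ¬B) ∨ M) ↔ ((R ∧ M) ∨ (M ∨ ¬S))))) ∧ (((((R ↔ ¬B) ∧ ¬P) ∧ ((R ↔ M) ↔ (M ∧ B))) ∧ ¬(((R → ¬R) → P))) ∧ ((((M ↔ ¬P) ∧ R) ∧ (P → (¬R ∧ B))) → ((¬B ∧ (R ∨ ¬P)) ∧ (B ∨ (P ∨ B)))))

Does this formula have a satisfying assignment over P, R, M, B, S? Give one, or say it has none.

Case R = True: the conjunct ¬(((R → ¬R) → P)) becomes ¬((False → P)) = False.
Case R = False: the formula simplifies to ¬(((B ∨ (M ∧ S)) ∨ (M ∨ ¬S))) ∧ (((B ∧ ¬P) ∧ (¬M ↔ (M ∧ B))) ∧ ¬P).
  M = True: the conjunct ¬(((B ∨ (M ∧ S)) ∨ (M ∨ ¬S))) becomes ¬(((B ∨ S) ∨ True)) = False.
  M = False: the conjunct ¬M ↔ (M ∧ B) becomes ¬False ↔ (False ∧ B) = False.
Both cases fail — unsatisfiable.

UNSATISFIABLE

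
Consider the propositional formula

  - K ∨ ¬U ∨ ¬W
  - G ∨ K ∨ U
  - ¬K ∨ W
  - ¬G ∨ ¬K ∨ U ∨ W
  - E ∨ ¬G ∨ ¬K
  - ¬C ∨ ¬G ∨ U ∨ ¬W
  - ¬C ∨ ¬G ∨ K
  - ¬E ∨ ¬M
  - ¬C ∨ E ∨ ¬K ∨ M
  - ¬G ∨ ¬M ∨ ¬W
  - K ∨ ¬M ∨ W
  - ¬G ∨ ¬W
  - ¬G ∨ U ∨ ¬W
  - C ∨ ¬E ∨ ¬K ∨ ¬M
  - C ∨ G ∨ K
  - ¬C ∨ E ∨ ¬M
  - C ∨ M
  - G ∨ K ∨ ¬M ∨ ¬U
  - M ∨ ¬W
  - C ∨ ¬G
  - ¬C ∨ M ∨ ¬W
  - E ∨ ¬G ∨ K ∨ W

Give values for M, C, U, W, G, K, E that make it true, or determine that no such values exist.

M = False; C = True; U = True; W = False; G = False; K = False; E = True

Set M = False.
  then (C ∨ M) forces C = True.
  then (M ∨ ¬W) forces W = False.
  then (¬K ∨ W) forces K = False.
  then (¬C ∨ ¬G ∨ K) forces G = False.
  then (G ∨ K ∨ U) forces U = True.
Set E = True.
All clauses satisfied.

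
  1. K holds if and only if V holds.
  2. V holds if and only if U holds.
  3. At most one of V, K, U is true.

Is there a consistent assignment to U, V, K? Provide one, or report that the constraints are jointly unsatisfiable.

U = False, V = False, K = False

  (1) K=F, V=F — same ✓
  (2) V=F, U=F — same ✓
  (3) {V, K, U}: 0 true — at most one ✓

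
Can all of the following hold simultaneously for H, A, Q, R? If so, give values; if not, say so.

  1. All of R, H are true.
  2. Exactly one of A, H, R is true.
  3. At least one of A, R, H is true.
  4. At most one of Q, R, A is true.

Case H = True:
  (1) forces R = True.
  Constraint (2) is violated (H=T, R=T) — contradiction.
Case H = False:
  Constraint (1) is violated (H=F) — contradiction.
Both cases fail — unsatisfiable.

Unsatisfiable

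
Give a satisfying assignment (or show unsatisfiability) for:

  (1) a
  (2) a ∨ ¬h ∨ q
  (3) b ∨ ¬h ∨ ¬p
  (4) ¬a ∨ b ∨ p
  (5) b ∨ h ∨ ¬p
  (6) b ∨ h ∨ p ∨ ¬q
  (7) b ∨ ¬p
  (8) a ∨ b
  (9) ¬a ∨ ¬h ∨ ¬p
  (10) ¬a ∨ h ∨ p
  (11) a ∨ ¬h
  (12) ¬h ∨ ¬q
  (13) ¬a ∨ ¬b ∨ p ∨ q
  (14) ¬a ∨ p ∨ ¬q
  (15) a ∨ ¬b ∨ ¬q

Unit clause (a) forces a = True.
Set h = False.
  then (¬a ∨ h ∨ p) forces p = True.
  then (b ∨ h ∨ ¬p) forces b = True.
Set q = True.
All clauses satisfied.

h=F, p=T, b=T, a=T, q=T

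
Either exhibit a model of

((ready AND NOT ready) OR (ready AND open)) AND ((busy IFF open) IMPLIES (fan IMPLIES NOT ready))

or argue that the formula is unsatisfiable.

fan=T; busy=F; ready=T; open=T

  (ready AND NOT ready) OR (ready AND open) = True
    ready AND NOT ready = False
      NOT ready = False
    ready AND open = True
  (busy IFF open) IMPLIES (fan IMPLIES NOT ready) = True
    busy IFF open = False
    fan IMPLIES NOT ready = False
      NOT ready = False
Both conjuncts True, so the formula holds.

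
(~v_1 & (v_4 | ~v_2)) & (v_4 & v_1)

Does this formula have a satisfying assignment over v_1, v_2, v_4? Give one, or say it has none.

No satisfying assignment exists.

Case v_1 = True: the conjunct ~v_1 is False.
Case v_1 = False: the conjunct v_1 is False.
Both cases fail — unsatisfiable.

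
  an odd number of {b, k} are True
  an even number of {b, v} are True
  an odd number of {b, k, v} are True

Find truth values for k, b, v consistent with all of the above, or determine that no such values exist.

k = True, b = False, v = False

{b, k}: 1 true → odd ✓
{b, v}: 0 true → even ✓
{b, k, v}: 1 true → odd ✓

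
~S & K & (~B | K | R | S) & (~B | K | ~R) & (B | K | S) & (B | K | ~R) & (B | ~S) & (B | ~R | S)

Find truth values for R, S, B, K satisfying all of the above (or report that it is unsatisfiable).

R=F, S=F, B=T, K=T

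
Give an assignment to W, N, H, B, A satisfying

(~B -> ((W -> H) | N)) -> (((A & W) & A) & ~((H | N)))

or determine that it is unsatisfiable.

W = True; N = False; H = False; B = True; A = True

  (~B -> ((W -> H) | N)) -> (((A & W) & A) & ~((H | N))) = True
    ~B -> ((W -> H) | N) = True
      ~B = False
      (W -> H) | N = False
        W -> H = False
    ((A & W) & A) & ~((H | N)) = True
      (A & W) & A = True
        A & W = True
      ~((H | N)) = True
        H | N = False
The formula evaluates to True.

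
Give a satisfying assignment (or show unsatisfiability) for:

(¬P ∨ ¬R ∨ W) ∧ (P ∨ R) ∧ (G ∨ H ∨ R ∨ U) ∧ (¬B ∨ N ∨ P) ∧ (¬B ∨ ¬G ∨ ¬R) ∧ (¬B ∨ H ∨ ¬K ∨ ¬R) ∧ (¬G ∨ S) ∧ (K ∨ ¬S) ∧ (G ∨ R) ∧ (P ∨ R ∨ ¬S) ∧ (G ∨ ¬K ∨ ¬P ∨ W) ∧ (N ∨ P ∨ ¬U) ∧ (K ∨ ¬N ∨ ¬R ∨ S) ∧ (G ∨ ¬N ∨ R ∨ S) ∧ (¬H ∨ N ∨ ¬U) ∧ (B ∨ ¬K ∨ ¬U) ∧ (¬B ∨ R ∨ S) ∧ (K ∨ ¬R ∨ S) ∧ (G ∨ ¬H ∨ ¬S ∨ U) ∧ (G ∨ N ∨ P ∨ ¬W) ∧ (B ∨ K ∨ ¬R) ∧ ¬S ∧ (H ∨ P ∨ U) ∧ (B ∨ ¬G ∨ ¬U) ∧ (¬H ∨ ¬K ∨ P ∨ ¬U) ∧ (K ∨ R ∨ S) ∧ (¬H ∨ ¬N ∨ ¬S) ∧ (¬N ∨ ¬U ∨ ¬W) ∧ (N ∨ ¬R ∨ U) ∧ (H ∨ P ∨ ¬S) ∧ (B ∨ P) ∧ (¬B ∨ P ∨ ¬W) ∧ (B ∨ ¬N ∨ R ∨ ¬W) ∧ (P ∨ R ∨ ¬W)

U = False; K = True; P = True; R = True; G = False; W = True; B = False; S = False; H = False; N = True

Unit clause (¬S) forces S = False.
In (¬G ∨ S) only ¬G is left, so G = False.
In (G ∨ R) only R is left, so R = True.
In (K ∨ ¬R ∨ S) only K is left, so K = True.
Set U = False.
  then (N ∨ ¬R ∨ U) forces N = True.
Set P = True.
  then (¬P ∨ ¬R ∨ W) forces W = True.
Set B = False.
Set H = False.
All clauses satisfied.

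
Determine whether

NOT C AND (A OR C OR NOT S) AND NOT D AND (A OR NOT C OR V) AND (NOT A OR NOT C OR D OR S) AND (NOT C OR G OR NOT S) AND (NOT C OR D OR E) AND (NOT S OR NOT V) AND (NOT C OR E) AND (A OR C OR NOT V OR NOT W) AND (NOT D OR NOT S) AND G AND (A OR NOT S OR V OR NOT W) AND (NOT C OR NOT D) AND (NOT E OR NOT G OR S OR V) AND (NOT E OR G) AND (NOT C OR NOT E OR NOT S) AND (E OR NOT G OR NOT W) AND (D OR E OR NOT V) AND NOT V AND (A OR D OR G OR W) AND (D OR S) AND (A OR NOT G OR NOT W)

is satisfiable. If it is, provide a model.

Unit clause (NOT C) forces C = False.
Unit clause (NOT D) forces D = False.
Unit clause (G) forces G = True.
Unit clause (NOT V) forces V = False.
In (D OR S) only S is left, so S = True.
In (A OR C OR NOT S) only A is left, so A = True.
Set W = True.
  then (E OR NOT G OR NOT W) forces E = True.
All clauses satisfied.

G = True, W = True, S = True, C = False, D = False, E = True, V = False, A = True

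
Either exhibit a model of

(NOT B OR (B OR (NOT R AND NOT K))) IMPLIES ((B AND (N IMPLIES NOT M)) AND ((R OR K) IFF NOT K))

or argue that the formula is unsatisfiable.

B = True, M = True, R = True, K = False, N = False

  (NOT B OR (B OR (NOT R AND NOT K))) IMPLIES ((B AND (N IMPLIES NOT M)) AND ((R OR K) IFF NOT K)) = True
    NOT B OR (B OR (NOT R AND NOT K)) = True
      NOT B = False
      B OR (NOT R AND NOT K) = True
        NOT R AND NOT K = False
          NOT R = False
          NOT K = True
    (B AND (N IMPLIES NOT M)) AND ((R OR K) IFF NOT K) = True
      B AND (N IMPLIES NOT M) = True
        N IMPLIES NOT M = True
          NOT M = False
      (R OR K) IFF NOT K = True
        R OR K = True
        NOT K = True
The formula evaluates to True.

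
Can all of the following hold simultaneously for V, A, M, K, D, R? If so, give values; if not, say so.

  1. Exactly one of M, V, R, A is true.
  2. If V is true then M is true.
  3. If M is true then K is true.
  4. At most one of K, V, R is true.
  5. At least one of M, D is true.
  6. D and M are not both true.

V=F; A=T; M=F; K=F; D=T; R=F

  (1) {M, V, R, A}: 1 true — exactly one ✓
  (2) V=F ⇒ M: vacuous ✓
  (3) M=F ⇒ K: vacuous ✓
  (4) {K, V, R}: 0 true — at most one ✓
  (5) {M, D}: 1 true — at least one ✓
  (6) D=T, M=F — not both ✓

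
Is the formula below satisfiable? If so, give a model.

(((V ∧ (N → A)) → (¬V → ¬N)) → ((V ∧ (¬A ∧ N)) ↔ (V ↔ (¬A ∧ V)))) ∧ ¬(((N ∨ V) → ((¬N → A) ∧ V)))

No satisfying assignment exists.

Case V = True: the formula simplifies to ((¬A ∧ N) ↔ ¬A) ∧ ¬((¬N → A)).
  A = True: the conjunct ¬((¬N → A)) becomes ¬((¬N → True)) = False.
  A = False: simplifies to N ∧ ¬N.
    N = True: the conjunct ¬N is False.
    N = False: the conjunct N is False.
Case V = False: the conjunct ((V ∧ (N → A)) → (¬V → ¬N)) → ((V ∧ (¬A ∧ N)) ↔ (V ↔ (¬A ∧ V))) becomes (False → ¬N) → (False ↔ True) = False.
Both cases fail — unsatisfiable.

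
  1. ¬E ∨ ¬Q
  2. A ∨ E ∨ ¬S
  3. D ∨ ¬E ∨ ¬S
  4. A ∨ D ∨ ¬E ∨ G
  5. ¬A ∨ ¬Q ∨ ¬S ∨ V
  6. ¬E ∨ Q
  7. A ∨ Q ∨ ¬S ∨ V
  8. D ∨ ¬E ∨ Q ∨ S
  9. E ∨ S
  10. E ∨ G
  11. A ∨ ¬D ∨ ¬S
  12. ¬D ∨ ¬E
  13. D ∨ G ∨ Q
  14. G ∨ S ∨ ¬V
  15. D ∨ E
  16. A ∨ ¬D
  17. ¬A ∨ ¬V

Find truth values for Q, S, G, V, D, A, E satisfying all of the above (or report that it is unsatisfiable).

Q = False, S = True, G = True, V = False, D = True, A = True, E = False

Try Q = True:
  (¬E ∨ ¬Q) forces E = False.
  (E ∨ S) forces S = True.
  (A ∨ E ∨ ¬S) forces A = True.
  (¬A ∨ ¬Q ∨ ¬S ∨ V) forces V = True.
  clause (¬A ∨ ¬V) is falsified — backtrack.
So Q = False.
  then (¬E ∨ Q) forces E = False.
  then (E ∨ S) forces S = True.
  then (E ∨ G) forces G = True.
  then (D ∨ E) forces D = True.
  then (A ∨ ¬D) forces A = True.
  then (¬A ∨ ¬V) forces V = False.
All clauses satisfied.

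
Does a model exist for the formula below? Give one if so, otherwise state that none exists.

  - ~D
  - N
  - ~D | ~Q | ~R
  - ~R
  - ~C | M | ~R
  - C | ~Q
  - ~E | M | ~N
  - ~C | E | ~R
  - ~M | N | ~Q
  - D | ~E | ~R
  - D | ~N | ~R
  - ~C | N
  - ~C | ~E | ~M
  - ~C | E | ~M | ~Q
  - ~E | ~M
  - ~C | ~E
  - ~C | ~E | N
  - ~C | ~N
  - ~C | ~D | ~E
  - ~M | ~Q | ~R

N=T, Q=F, C=F, M=T, D=F, R=F, E=F

Unit clause (~D) forces D = False.
Unit clause (N) forces N = True.
Unit clause (~R) forces R = False.
In (~C | ~N) only ~C is left, so C = False.
In (C | ~Q) only ~Q is left, so Q = False.
Set M = True.
  then (~E | ~M) forces E = False.
All clauses satisfied.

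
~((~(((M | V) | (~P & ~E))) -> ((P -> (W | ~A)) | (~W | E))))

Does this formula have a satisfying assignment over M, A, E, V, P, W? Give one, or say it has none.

Unsatisfiable

Case W = True: the formula becomes ~((~(((M | V) | (~P & ~E))) -> True)) = False.
Case W = False: the formula becomes ~((~(((M | V) | (~P & ~E))) -> True)) = False.
Both cases fail — unsatisfiable.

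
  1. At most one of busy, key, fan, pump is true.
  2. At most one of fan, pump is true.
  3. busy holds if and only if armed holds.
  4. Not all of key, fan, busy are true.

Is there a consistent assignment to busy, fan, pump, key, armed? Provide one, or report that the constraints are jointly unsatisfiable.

busy = False, fan = False, pump = False, key = True, armed = False

  (1) {busy, key, fan, pump}: 1 true — at most one ✓
  (2) {fan, pump}: 0 true — at most one ✓
  (3) busy=F, armed=F — same ✓
  (4) {key, fan, busy}: 1/3 true — not all ✓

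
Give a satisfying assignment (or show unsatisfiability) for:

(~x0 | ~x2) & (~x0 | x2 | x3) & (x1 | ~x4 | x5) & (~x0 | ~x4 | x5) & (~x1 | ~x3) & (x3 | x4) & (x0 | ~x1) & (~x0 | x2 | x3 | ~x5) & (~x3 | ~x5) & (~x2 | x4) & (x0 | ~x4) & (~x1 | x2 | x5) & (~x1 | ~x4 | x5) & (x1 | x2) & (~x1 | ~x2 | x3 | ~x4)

No satisfying assignment exists.

Case x2 = True:
  (~x0 | ~x2) forces x0 = False.
  (x0 | ~x1) forces x1 = False.
  (~x2 | x4) forces x4 = True.
  Clause (x0 | ~x4) is falsified — contradiction.
Case x2 = False:
  (x1 | x2) forces x1 = True.
  (~x1 | ~x3) forces x3 = False.
  (~x0 | x2 | x3) forces x0 = False.
  Clause (x0 | ~x1) is falsified — contradiction.
Both cases fail, so the formula is unsatisfiable.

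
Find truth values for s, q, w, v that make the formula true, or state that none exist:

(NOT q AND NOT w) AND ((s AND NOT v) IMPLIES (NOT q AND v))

s = False; q = False; w = False; v = False

  NOT q AND NOT w = True
    NOT q = True
    NOT w = True
  (s AND NOT v) IMPLIES (NOT q AND v) = True
    s AND NOT v = False
      NOT v = True
    NOT q AND v = False
      NOT q = True
Both conjuncts True, so the formula holds.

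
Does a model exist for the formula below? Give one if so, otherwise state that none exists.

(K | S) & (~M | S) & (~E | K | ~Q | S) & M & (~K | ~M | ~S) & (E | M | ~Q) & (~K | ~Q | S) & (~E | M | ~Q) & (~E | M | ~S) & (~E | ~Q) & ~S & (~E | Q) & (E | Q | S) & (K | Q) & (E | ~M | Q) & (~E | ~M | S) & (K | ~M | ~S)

No satisfying assignment exists.

Case M = True:
  (~M | S) forces S = True.
  Clause (~S) is falsified — contradiction.
Case M = False:
  Clause (M) is falsified — contradiction.
Both cases fail, so the formula is unsatisfiable.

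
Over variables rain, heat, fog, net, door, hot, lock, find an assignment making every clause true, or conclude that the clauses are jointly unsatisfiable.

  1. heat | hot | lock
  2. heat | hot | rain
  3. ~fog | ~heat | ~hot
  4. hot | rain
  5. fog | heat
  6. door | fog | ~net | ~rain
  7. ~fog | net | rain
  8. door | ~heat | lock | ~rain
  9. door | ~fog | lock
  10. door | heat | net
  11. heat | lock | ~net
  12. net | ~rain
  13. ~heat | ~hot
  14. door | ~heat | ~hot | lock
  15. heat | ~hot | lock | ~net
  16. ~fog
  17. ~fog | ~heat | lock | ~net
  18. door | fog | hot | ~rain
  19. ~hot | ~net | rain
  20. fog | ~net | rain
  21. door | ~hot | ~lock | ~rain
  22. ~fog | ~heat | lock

Unit clause (~fog) forces fog = False.
In (fog | heat) only heat is left, so heat = True.
In (~heat | ~hot) only ~hot is left, so hot = False.
In (hot | rain) only rain is left, so rain = True.
In (net | ~rain) only net is left, so net = True.
In (door | fog | hot | ~rain) only door is left, so door = True.
Set lock = True.
All clauses satisfied.

rain: True, heat: True, fog: False, net: True, door: True, hot: False, lock: True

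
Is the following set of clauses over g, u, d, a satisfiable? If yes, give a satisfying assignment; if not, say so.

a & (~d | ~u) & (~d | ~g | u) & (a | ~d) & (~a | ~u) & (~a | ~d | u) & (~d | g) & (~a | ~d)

g=T; u=F; d=F; a=T

Unit clause (a) forces a = True.
In (~a | ~u) only ~u is left, so u = False.
In (~a | ~d | u) only ~d is left, so d = False.
Set g = True.
Check each clause:
  (a): a holds.
  (~d | ~u): ~d holds.
  (~d | ~g | u): ~d holds.
  (a | ~d): a holds.
  (~a | ~u): ~u holds.
  (~a | ~d | u): ~d holds.
  (~d | g): ~d holds.
  (~a | ~d): ~d holds.
All clauses satisfied.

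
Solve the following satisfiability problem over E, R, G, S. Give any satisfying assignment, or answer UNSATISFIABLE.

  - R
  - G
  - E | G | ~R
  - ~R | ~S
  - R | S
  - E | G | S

Unit clause (R) forces R = True.
Unit clause (G) forces G = True.
In (~R | ~S) only ~S is left, so S = False.
Set E = True.
All clauses satisfied.

E=T, R=T, G=T, S=F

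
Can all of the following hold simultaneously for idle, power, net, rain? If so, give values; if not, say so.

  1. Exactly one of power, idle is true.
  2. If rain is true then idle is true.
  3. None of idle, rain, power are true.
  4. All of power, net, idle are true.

No satisfying assignment exists.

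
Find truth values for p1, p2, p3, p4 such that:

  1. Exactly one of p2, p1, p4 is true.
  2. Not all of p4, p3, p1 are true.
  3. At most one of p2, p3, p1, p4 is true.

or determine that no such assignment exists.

p1 = False, p2 = True, p3 = False, p4 = False

  (1) {p2, p1, p4}: 1 true — exactly one ✓
  (2) {p4, p3, p1}: 0/3 true — not all ✓
  (3) {p2, p3, p1, p4}: 1 true — at most one ✓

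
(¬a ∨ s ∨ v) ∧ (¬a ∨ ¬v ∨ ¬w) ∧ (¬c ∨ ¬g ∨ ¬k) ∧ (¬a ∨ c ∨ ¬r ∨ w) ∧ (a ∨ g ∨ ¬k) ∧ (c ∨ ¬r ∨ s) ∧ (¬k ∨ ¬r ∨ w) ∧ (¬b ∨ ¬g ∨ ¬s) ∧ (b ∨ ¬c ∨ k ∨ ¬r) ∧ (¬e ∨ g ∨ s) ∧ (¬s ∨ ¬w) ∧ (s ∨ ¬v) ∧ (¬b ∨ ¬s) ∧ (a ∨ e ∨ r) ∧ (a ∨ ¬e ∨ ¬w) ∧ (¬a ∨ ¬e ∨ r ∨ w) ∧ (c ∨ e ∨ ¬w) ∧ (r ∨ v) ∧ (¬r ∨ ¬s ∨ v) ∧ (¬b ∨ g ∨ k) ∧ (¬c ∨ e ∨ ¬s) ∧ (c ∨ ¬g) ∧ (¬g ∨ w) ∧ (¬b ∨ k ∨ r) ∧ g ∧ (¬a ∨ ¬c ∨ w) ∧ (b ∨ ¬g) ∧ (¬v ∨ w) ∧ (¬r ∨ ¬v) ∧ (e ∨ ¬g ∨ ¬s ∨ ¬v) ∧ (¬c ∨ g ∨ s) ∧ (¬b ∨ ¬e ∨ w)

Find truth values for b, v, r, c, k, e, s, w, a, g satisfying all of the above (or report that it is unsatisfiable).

Unit clause (g) forces g = True.
In (b ∨ ¬g) only b is left, so b = True.
In (¬b ∨ ¬g ∨ ¬s) only ¬s is left, so s = False.
In (s ∨ ¬v) only ¬v is left, so v = False.
In (r ∨ v) only r is left, so r = True.
In (c ∨ ¬g) only c is left, so c = True.
In (¬g ∨ w) only w is left, so w = True.
In (¬a ∨ s ∨ v) only ¬a is left, so a = False.
In (¬c ∨ ¬g ∨ ¬k) only ¬k is left, so k = False.
In (a ∨ ¬e ∨ ¬w) only ¬e is left, so e = False.
All clauses satisfied.

b = True; v = False; r = True; c = True; k = False; e = False; s = False; w = True; a = False; g = True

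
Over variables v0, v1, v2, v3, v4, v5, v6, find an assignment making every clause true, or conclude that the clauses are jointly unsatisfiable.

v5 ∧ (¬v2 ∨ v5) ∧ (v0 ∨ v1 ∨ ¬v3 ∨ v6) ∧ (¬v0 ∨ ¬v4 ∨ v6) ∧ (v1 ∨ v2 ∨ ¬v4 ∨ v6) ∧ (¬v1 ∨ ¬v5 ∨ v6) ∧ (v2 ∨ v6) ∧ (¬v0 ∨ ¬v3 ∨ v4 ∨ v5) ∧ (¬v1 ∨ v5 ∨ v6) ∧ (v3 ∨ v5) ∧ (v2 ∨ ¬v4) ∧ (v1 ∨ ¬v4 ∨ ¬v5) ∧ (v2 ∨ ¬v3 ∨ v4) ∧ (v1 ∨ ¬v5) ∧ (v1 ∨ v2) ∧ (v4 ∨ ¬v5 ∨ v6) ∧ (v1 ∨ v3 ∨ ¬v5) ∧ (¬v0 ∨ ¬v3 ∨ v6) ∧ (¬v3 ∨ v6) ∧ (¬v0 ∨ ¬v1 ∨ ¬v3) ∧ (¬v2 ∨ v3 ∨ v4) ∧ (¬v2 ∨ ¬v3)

Unit clause (v5) forces v5 = True.
In (v1 ∨ ¬v5) only v1 is left, so v1 = True.
In (¬v1 ∨ ¬v5 ∨ v6) only v6 is left, so v6 = True.
Set v0 = False.
Set v2 = False.
  then (v2 ∨ ¬v4) forces v4 = False.
  then (v2 ∨ ¬v3 ∨ v4) forces v3 = False.
All clauses satisfied.

v0: False; v1: True; v2: False; v3: False; v4: False; v5: True; v6: True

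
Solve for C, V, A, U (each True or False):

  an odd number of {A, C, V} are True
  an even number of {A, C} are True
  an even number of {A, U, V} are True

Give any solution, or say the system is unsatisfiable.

C = False, V = True, A = False, U = True

{A, C, V}: 1 true → odd ✓
{A, C}: 0 true → even ✓
{A, U, V}: 2 true → even ✓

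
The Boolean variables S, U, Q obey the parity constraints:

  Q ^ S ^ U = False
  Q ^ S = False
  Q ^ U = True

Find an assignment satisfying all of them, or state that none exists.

S = True, U = False, Q = True

Q ^ S ^ U = T ^ T ^ F = False ✓
Q ^ S = T ^ T = False ✓
Q ^ U = T ^ F = True ✓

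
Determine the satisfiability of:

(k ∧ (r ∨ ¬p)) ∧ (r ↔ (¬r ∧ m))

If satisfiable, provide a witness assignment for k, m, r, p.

k = True; m = False; r = False; p = False

  k ∧ (r ∨ ¬p) = True
    r ∨ ¬p = True
      ¬p = True
  r ↔ (¬r ∧ m) = True
    ¬r ∧ m = False
      ¬r = True
Both conjuncts True, so the formula holds.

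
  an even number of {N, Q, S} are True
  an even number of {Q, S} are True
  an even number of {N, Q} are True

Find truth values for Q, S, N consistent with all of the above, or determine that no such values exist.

Q = False, S = False, N = False

{N, Q, S}: 0 true → even ✓
{Q, S}: 0 true → even ✓
{N, Q}: 0 true → even ✓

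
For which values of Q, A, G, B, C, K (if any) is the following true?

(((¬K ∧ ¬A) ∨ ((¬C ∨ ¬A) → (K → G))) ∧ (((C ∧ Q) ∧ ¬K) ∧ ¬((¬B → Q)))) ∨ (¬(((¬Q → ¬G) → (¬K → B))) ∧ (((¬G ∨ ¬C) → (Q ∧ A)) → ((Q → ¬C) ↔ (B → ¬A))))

Q = True, A = True, G = False, B = False, C = False, K = False

  (((¬K ∧ ¬A) ∨ ((¬C ∨ ¬A) → (K → G))) ∧ (((C ∧ Q) ∧ ¬K) ∧ ¬((¬B → Q)))) ∨ (¬(((¬Q → ¬G) → (¬K → B))) ∧ (((¬G ∨ ¬C) → (Q ∧ A)) → ((Q → ¬C) ↔ (B → ¬A)))) = True
    ((¬K ∧ ¬A) ∨ ((¬C ∨ ¬A) → (K → G))) ∧ (((C ∧ Q) ∧ ¬K) ∧ ¬((¬B → Q))) = False
      (¬K ∧ ¬A) ∨ ((¬C ∨ ¬A) → (K → G)) = True
        ¬K ∧ ¬A = False
          ¬K = True
          ¬A = False
        (¬C ∨ ¬A) → (K → G) = True
          ¬C ∨ ¬A = True
            ¬C = True
            ¬A = False
          K → G = True
      ((C ∧ Q) ∧ ¬K) ∧ ¬((¬B → Q)) = False
        (C ∧ Q) ∧ ¬K = False
          C ∧ Q = False
          ¬K = True
        ¬((¬B → Q)) = False
          ¬B → Q = True
            ¬B = True
    ¬(((¬Q → ¬G) → (¬K → B))) ∧ (((¬G ∨ ¬C) → (Q ∧ A)) → ((Q → ¬C) ↔ (B → ¬A))) = True
      ¬(((¬Q → ¬G) → (¬K → B))) = True
        (¬Q → ¬G) → (¬K → B) = False
          ¬Q → ¬G = True
            ¬Q = False
            ¬G = True
          ¬K → B = False
            ¬K = True
      ((¬G ∨ ¬C) → (Q ∧ A)) → ((Q → ¬C) ↔ (B → ¬A)) = True
        (¬G ∨ ¬C) → (Q ∧ A) = True
          ¬G ∨ ¬C = True
            ¬G = True
            ¬C = True
          Q ∧ A = True
        (Q → ¬C) ↔ (B → ¬A) = True
          Q → ¬C = True
            ¬C = True
          B → ¬A = True
            ¬A = False
The formula evaluates to True.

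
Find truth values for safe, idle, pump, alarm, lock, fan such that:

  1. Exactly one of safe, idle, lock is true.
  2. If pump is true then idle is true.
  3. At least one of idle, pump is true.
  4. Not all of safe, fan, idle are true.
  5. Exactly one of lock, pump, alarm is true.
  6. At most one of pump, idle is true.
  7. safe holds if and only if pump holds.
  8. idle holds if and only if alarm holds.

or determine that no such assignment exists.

safe=F; idle=T; pump=F; alarm=T; lock=F; fan=F

  (1) {safe, idle, lock}: 1 true — exactly one ✓
  (2) pump=F ⇒ idle: vacuous ✓
  (3) {idle, pump}: 1 true — at least one ✓
  (4) {safe, fan, idle}: 1/3 true — not all ✓
  (5) {lock, pump, alarm}: 1 true — exactly one ✓
  (6) {pump, idle}: 1 true — at most one ✓
  (7) safe=F, pump=F — same ✓
  (8) idle=T, alarm=T — same ✓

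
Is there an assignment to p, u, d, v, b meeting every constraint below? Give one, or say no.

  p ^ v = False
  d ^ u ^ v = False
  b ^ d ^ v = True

p = False, u = False, d = False, v = False, b = True

p ^ v = F ^ F = False ✓
d ^ u ^ v = F ^ F ^ F = False ✓
b ^ d ^ v = T ^ F ^ F = True ✓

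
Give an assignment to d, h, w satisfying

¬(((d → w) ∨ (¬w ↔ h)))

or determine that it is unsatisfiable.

d=T, h=F, w=F

  ¬(((d → w) ∨ (¬w ↔ h))) = True
    (d → w) ∨ (¬w ↔ h) = False
      d → w = False
      ¬w ↔ h = False
        ¬w = True
The formula evaluates to True.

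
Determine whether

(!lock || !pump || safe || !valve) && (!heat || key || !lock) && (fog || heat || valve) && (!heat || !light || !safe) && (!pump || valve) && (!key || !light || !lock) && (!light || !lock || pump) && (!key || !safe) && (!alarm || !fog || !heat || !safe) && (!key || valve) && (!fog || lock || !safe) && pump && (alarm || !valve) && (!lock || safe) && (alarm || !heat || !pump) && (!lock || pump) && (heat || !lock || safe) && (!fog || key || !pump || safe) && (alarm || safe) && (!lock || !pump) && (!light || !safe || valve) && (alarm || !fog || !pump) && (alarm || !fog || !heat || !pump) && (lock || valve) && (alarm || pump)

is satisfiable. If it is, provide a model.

key = True, light = False, valve = True, lock = False, alarm = True, pump = True, heat = True, safe = False, fog = False

Unit clause (pump) forces pump = True.
In (!lock || !pump) only !lock is left, so lock = False.
In (lock || valve) only valve is left, so valve = True.
In (alarm || !valve) only alarm is left, so alarm = True.
Set key = True.
  then (!key || !safe) forces safe = False.
Set light = False.
Set heat = True.
Set fog = False.
All clauses satisfied.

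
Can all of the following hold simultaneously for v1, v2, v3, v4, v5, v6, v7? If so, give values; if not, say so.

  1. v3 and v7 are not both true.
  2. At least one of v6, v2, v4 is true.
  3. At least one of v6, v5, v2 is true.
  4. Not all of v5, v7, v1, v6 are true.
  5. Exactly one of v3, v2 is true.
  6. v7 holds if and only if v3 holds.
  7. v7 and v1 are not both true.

v1 = True, v2 = True, v3 = False, v4 = True, v5 = True, v6 = False, v7 = False

  (1) v3=F, v7=F — not both ✓
  (2) {v6, v2, v4}: 2 true — at least one ✓
  (3) {v6, v5, v2}: 2 true — at least one ✓
  (4) {v5, v7, v1, v6}: 2/4 true — not all ✓
  (5) {v3, v2}: 1 true — exactly one ✓
  (6) v7=F, v3=F — same ✓
  (7) v7=F, v1=T — not both ✓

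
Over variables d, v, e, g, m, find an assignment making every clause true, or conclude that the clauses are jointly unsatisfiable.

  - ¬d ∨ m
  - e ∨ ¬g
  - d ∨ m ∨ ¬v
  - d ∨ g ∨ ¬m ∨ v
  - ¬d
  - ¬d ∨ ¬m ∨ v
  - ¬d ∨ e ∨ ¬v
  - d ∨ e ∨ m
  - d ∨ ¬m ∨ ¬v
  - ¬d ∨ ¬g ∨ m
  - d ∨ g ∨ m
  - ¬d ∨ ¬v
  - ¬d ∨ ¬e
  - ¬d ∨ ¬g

d=F; v=F; e=T; g=T; m=F

Unit clause (¬d) forces d = False.
Try v = True:
  (d ∨ m ∨ ¬v) forces m = True.
  clause (d ∨ ¬m ∨ ¬v) is falsified — backtrack.
So v = False.
Try e = False:
  (e ∨ ¬g) forces g = False.
  (d ∨ g ∨ ¬m ∨ v) forces m = False.
  clause (d ∨ e ∨ m) is falsified — backtrack.
So e = True.
Try g = False:
  (d ∨ g ∨ ¬m ∨ v) forces m = False.
  clause (d ∨ g ∨ m) is falsified — backtrack.
So g = True.
Set m = False.
All clauses satisfied.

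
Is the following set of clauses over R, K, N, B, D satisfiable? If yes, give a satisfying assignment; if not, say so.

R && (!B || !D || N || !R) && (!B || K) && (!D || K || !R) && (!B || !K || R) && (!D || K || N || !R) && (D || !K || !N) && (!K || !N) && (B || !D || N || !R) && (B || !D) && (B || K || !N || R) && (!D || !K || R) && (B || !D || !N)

Unit clause (R) forces R = True.
Set K = True.
  then (!K || !N) forces N = False.
Set B = True.
  then (!B || !D || N || !R) forces D = False.
All clauses satisfied.

R = True, K = True, N = False, B = True, D = False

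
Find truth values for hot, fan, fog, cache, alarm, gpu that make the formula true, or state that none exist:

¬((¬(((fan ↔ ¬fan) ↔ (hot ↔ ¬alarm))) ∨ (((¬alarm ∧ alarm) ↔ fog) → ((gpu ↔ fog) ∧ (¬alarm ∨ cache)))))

hot = False, fan = True, fog = False, cache = True, alarm = False, gpu = True

  ¬((¬(((fan ↔ ¬fan) ↔ (hot ↔ ¬alarm))) ∨ (((¬alarm ∧ alarm) ↔ fog) → ((gpu ↔ fog) ∧ (¬alarm ∨ cache))))) = True
    ¬(((fan ↔ ¬fan) ↔ (hot ↔ ¬alarm))) ∨ (((¬alarm ∧ alarm) ↔ fog) → ((gpu ↔ fog) ∧ (¬alarm ∨ cache))) = False
      ¬(((fan ↔ ¬fan) ↔ (hot ↔ ¬alarm))) = False
        (fan ↔ ¬fan) ↔ (hot ↔ ¬alarm) = True
          fan ↔ ¬fan = False
            ¬fan = False
          hot ↔ ¬alarm = False
            ¬alarm = True
      ((¬alarm ∧ alarm) ↔ fog) → ((gpu ↔ fog) ∧ (¬alarm ∨ cache)) = False
        (¬alarm ∧ alarm) ↔ fog = True
          ¬alarm ∧ alarm = False
            ¬alarm = True
        (gpu ↔ fog) ∧ (¬alarm ∨ cache) = False
          gpu ↔ fog = False
          ¬alarm ∨ cache = True
            ¬alarm = True
The formula evaluates to True.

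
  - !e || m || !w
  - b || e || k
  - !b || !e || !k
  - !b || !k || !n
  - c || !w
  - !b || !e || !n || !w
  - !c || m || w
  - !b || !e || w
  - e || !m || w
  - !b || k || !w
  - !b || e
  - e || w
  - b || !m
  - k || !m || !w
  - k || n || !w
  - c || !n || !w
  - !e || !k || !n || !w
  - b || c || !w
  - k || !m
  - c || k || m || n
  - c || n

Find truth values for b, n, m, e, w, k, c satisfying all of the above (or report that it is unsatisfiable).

b = False; n = False; m = False; e = False; w = True; k = True; c = True

Try b = True:
  (!b || e) forces e = True.
  (!b || !e || !k) forces k = False.
  (!b || !e || w) forces w = True.
  clause (!b || k || !w) is falsified — backtrack.
So b = False.
  then (b || !m) forces m = False.
Set n = False.
  then (c || n) forces c = True.
  then (!c || m || w) forces w = True.
  then (k || n || !w) forces k = True.
  then (!e || m || !w) forces e = False.
All clauses satisfied.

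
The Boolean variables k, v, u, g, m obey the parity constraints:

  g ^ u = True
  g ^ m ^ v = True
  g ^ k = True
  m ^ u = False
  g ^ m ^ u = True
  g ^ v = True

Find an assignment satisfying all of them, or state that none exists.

k = False; v = False; u = False; g = True; m = False

g ^ u = T ^ F = True ✓
g ^ m ^ v = T ^ F ^ F = True ✓
g ^ k = T ^ F = True ✓
m ^ u = F ^ F = False ✓
g ^ m ^ u = T ^ F ^ F = True ✓
g ^ v = T ^ F = True ✓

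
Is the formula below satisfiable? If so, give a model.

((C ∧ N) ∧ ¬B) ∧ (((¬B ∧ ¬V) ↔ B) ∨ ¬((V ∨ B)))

N = True, B = False, C = True, V = True

  (C ∧ N) ∧ ¬B = True
    C ∧ N = True
    ¬B = True
  ((¬B ∧ ¬V) ↔ B) ∨ ¬((V ∨ B)) = True
    (¬B ∧ ¬V) ↔ B = True
      ¬B ∧ ¬V = False
        ¬B = True
        ¬V = False
    ¬((V ∨ B)) = False
      V ∨ B = True
Both conjuncts True, so the formula holds.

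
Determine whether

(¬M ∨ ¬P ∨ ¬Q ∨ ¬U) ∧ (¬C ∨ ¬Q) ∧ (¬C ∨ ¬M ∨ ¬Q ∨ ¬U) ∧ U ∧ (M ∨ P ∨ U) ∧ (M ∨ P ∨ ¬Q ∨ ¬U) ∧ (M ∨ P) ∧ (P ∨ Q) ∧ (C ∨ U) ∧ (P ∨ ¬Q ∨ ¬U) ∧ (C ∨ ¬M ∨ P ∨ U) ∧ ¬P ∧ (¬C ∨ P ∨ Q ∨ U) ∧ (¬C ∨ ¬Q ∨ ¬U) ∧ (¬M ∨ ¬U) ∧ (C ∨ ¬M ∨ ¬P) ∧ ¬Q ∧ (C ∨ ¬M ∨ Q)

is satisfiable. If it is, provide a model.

No satisfying assignment exists.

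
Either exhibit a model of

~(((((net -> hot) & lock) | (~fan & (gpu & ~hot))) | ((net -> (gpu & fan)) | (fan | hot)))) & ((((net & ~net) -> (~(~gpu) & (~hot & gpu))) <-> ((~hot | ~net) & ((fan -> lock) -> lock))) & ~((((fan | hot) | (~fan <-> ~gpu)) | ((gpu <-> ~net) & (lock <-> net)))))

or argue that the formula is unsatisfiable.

Unsatisfiable — no assignment works.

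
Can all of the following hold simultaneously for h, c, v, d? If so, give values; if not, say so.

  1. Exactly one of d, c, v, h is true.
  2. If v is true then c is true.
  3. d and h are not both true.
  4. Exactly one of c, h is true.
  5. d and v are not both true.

h = True, c = False, v = False, d = False

  (1) {d, c, v, h}: 1 true — exactly one ✓
  (2) v=F ⇒ c: vacuous ✓
  (3) d=F, h=T — not both ✓
  (4) {c, h}: 1 true — exactly one ✓
  (5) d=F, v=F — not both ✓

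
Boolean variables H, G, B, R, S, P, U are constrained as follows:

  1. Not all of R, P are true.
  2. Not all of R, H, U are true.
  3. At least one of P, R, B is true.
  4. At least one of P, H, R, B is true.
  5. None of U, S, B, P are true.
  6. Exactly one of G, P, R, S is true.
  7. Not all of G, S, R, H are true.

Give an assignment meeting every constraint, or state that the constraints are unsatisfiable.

H = True, G = False, B = False, R = True, S = False, P = False, U = False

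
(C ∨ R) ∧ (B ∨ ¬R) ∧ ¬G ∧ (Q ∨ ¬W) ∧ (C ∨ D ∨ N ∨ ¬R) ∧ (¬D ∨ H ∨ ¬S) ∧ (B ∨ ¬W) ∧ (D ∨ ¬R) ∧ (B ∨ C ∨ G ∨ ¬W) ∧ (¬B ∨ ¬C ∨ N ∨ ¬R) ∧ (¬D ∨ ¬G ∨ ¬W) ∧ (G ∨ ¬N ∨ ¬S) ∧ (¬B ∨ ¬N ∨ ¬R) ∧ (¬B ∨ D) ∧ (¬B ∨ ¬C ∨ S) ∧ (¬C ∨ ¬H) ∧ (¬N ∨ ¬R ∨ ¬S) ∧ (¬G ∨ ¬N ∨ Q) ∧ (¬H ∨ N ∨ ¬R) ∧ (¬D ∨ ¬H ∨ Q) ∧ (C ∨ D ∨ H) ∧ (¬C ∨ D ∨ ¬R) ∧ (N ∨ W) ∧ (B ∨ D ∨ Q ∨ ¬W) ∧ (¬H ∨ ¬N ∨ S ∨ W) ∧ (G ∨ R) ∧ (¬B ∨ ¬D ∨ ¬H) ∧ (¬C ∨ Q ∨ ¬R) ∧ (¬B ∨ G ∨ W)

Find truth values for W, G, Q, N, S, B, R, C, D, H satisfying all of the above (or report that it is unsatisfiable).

Unit clause (¬G) forces G = False.
In (G ∨ R) only R is left, so R = True.
In (B ∨ ¬R) only B is left, so B = True.
In (D ∨ ¬R) only D is left, so D = True.
In (¬B ∨ ¬N ∨ ¬R) only ¬N is left, so N = False.
In (¬H ∨ N ∨ ¬R) only ¬H is left, so H = False.
In (N ∨ W) only W is left, so W = True.
In (Q ∨ ¬W) only Q is left, so Q = True.
In (¬D ∨ H ∨ ¬S) only ¬S is left, so S = False.
In (¬B ∨ ¬C ∨ N ∨ ¬R) only ¬C is left, so C = False.
All clauses satisfied.

W=T; G=F; Q=T; N=F; S=F; B=T; R=T; C=F; D=T; H=F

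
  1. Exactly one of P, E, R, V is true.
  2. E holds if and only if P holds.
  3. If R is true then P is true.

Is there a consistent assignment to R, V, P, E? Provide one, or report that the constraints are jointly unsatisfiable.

R = False, V = True, P = False, E = False

  (1) {P, E, R, V}: 1 true — exactly one ✓
  (2) E=F, P=F — same ✓
  (3) R=F ⇒ P: vacuous ✓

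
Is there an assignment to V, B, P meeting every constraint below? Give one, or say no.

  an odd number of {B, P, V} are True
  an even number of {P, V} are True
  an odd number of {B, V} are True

V=F; B=T; P=F

{B, P, V}: 1 true → odd ✓
{P, V}: 0 true → even ✓
{B, V}: 1 true → odd ✓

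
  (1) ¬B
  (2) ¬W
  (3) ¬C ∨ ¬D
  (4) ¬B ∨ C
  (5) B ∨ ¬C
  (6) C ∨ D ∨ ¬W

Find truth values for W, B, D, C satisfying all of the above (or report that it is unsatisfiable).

W = False; B = False; D = True; C = False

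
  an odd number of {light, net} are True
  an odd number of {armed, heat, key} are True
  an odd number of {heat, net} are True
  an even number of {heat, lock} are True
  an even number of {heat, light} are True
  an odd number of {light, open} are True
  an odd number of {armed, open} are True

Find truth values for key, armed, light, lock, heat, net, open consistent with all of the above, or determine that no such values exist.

key: True; armed: True; light: True; lock: True; heat: True; net: False; open: False

{light, net}: 1 true → odd ✓
{armed, heat, key}: 3 true → odd ✓
{heat, net}: 1 true → odd ✓
{heat, lock}: 2 true → even ✓
{heat, light}: 2 true → even ✓
{light, open}: 1 true → odd ✓
{armed, open}: 1 true → odd ✓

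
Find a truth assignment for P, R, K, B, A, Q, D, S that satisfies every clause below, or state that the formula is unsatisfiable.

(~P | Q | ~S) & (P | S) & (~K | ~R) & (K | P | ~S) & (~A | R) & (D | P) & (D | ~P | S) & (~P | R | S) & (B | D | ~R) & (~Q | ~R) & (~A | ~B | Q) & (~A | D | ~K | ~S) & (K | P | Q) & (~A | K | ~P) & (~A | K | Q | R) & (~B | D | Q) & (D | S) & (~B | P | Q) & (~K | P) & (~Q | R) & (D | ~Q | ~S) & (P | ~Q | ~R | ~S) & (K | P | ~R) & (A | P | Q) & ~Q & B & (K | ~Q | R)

P = True, R = True, K = False, B = True, A = False, Q = False, D = True, S = False

Unit clause (~Q) forces Q = False.
Unit clause (B) forces B = True.
In (~A | ~B | Q) only ~A is left, so A = False.
In (~B | D | Q) only D is left, so D = True.
In (~B | P | Q) only P is left, so P = True.
In (~P | Q | ~S) only ~S is left, so S = False.
In (~P | R | S) only R is left, so R = True.
In (~K | ~R) only ~K is left, so K = False.
All clauses satisfied.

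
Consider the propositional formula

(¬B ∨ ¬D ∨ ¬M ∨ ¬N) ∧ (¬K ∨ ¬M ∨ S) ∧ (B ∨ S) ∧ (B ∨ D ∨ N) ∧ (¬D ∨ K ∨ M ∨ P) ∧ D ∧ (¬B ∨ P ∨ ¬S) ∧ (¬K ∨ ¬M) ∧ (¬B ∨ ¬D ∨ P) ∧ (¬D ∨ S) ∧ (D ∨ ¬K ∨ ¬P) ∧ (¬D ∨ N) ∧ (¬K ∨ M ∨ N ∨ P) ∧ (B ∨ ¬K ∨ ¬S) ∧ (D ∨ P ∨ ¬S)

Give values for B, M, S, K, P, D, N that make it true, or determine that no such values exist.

B = True, M = False, S = True, K = False, P = True, D = True, N = True

Unit clause (D) forces D = True.
In (¬D ∨ S) only S is left, so S = True.
In (¬D ∨ N) only N is left, so N = True.
Set B = True.
  then (¬B ∨ ¬D ∨ ¬M ∨ ¬N) forces M = False.
  then (¬B ∨ P ∨ ¬S) forces P = True.
Set K = False.
All clauses satisfied.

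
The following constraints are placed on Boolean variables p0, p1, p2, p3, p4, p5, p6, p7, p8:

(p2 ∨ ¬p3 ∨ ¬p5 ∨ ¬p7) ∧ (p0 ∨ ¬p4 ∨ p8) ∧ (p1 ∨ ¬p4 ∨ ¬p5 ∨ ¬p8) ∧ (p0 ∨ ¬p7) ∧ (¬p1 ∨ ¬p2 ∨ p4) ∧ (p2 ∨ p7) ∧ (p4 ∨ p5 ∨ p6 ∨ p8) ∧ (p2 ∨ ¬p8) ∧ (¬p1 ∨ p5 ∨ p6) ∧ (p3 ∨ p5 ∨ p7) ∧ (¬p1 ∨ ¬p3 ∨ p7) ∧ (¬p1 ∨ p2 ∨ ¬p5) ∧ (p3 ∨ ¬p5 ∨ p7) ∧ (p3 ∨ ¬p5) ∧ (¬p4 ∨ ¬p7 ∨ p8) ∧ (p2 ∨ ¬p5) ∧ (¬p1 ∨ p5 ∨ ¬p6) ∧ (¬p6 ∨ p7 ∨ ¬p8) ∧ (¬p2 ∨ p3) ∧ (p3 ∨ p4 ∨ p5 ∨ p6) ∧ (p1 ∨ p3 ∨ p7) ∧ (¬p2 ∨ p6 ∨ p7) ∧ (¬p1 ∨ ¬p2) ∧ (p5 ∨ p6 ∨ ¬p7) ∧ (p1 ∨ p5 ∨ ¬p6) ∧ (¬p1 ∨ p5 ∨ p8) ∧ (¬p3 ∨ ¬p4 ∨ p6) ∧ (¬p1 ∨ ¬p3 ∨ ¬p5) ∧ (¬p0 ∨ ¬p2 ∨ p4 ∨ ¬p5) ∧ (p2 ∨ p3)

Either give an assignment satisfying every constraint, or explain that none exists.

Set p0 = False.
  then (p0 ∨ ¬p7) forces p7 = False.
  then (p2 ∨ p7) forces p2 = True.
  then (¬p2 ∨ p3) forces p3 = True.
  then (¬p2 ∨ p6 ∨ p7) forces p6 = True.
  then (¬p1 ∨ ¬p2) forces p1 = False.
  then (p1 ∨ p5 ∨ ¬p6) forces p5 = True.
  then (¬p6 ∨ p7 ∨ ¬p8) forces p8 = False.
  then (p0 ∨ ¬p4 ∨ p8) forces p4 = False.
All clauses satisfied.

p0 = False, p1 = False, p2 = True, p3 = True, p4 = False, p5 = True, p6 = True, p7 = False, p8 = False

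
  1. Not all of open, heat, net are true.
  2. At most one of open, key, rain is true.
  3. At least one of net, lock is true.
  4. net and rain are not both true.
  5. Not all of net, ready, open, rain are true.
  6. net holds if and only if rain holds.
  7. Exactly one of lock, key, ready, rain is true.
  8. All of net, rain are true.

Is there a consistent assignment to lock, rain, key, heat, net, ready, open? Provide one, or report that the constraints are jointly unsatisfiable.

Unsatisfiable — no assignment works.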